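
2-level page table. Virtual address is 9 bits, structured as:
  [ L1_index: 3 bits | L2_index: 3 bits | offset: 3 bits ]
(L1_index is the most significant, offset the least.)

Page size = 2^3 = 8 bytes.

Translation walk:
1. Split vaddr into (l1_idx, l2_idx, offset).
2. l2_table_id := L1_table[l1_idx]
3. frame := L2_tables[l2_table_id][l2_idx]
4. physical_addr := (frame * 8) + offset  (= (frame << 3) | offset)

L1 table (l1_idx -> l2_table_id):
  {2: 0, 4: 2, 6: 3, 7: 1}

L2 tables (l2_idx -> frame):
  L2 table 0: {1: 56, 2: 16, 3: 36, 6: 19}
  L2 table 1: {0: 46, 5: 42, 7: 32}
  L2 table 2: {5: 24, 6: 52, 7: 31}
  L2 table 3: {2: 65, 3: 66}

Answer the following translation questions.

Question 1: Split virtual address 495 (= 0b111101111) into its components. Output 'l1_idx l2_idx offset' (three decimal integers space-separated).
vaddr = 495 = 0b111101111
  top 3 bits -> l1_idx = 7
  next 3 bits -> l2_idx = 5
  bottom 3 bits -> offset = 7

Answer: 7 5 7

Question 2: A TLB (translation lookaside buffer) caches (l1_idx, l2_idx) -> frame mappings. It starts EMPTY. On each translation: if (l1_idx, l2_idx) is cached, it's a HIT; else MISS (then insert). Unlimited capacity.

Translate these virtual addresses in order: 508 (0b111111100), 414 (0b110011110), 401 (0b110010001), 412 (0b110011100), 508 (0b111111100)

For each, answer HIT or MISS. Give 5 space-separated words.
Answer: MISS MISS MISS HIT HIT

Derivation:
vaddr=508: (7,7) not in TLB -> MISS, insert
vaddr=414: (6,3) not in TLB -> MISS, insert
vaddr=401: (6,2) not in TLB -> MISS, insert
vaddr=412: (6,3) in TLB -> HIT
vaddr=508: (7,7) in TLB -> HIT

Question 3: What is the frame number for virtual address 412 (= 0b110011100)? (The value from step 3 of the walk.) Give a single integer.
vaddr = 412: l1_idx=6, l2_idx=3
L1[6] = 3; L2[3][3] = 66

Answer: 66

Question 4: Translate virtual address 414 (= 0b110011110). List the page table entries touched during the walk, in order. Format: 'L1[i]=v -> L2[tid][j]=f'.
Answer: L1[6]=3 -> L2[3][3]=66

Derivation:
vaddr = 414 = 0b110011110
Split: l1_idx=6, l2_idx=3, offset=6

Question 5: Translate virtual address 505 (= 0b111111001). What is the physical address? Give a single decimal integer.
vaddr = 505 = 0b111111001
Split: l1_idx=7, l2_idx=7, offset=1
L1[7] = 1
L2[1][7] = 32
paddr = 32 * 8 + 1 = 257

Answer: 257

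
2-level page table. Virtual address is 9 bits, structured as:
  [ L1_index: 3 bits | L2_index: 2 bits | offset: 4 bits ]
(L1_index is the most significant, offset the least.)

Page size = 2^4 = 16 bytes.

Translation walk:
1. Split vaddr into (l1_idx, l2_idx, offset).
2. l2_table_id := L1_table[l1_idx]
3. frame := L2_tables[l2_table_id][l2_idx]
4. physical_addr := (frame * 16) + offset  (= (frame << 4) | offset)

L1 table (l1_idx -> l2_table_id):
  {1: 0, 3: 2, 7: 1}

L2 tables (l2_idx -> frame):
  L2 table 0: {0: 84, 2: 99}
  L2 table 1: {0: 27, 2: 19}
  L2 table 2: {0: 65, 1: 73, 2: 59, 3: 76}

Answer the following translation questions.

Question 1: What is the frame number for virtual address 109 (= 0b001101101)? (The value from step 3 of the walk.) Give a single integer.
vaddr = 109: l1_idx=1, l2_idx=2
L1[1] = 0; L2[0][2] = 99

Answer: 99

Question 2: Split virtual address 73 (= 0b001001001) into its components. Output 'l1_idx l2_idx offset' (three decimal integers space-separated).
Answer: 1 0 9

Derivation:
vaddr = 73 = 0b001001001
  top 3 bits -> l1_idx = 1
  next 2 bits -> l2_idx = 0
  bottom 4 bits -> offset = 9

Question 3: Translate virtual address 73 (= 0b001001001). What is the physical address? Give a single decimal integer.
Answer: 1353

Derivation:
vaddr = 73 = 0b001001001
Split: l1_idx=1, l2_idx=0, offset=9
L1[1] = 0
L2[0][0] = 84
paddr = 84 * 16 + 9 = 1353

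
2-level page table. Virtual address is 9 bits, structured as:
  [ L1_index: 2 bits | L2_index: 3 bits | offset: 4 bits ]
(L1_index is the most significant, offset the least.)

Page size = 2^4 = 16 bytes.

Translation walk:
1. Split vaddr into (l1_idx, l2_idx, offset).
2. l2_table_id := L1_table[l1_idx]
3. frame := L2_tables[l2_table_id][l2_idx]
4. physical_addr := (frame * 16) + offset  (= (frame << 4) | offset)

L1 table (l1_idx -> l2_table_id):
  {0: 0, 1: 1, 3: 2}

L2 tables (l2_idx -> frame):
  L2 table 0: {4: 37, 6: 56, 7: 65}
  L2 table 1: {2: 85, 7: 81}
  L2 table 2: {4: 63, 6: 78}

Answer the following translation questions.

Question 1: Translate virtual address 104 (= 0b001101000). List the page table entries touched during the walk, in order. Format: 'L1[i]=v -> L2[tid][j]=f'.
Answer: L1[0]=0 -> L2[0][6]=56

Derivation:
vaddr = 104 = 0b001101000
Split: l1_idx=0, l2_idx=6, offset=8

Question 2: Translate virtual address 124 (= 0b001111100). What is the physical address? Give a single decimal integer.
Answer: 1052

Derivation:
vaddr = 124 = 0b001111100
Split: l1_idx=0, l2_idx=7, offset=12
L1[0] = 0
L2[0][7] = 65
paddr = 65 * 16 + 12 = 1052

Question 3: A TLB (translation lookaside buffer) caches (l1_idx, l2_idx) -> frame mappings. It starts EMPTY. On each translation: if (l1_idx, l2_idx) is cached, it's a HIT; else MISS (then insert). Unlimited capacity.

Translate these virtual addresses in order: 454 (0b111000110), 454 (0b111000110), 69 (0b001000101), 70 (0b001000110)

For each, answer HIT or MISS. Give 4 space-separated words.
Answer: MISS HIT MISS HIT

Derivation:
vaddr=454: (3,4) not in TLB -> MISS, insert
vaddr=454: (3,4) in TLB -> HIT
vaddr=69: (0,4) not in TLB -> MISS, insert
vaddr=70: (0,4) in TLB -> HIT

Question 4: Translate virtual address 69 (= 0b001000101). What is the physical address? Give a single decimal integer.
Answer: 597

Derivation:
vaddr = 69 = 0b001000101
Split: l1_idx=0, l2_idx=4, offset=5
L1[0] = 0
L2[0][4] = 37
paddr = 37 * 16 + 5 = 597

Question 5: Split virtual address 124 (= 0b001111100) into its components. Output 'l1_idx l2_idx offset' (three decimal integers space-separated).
Answer: 0 7 12

Derivation:
vaddr = 124 = 0b001111100
  top 2 bits -> l1_idx = 0
  next 3 bits -> l2_idx = 7
  bottom 4 bits -> offset = 12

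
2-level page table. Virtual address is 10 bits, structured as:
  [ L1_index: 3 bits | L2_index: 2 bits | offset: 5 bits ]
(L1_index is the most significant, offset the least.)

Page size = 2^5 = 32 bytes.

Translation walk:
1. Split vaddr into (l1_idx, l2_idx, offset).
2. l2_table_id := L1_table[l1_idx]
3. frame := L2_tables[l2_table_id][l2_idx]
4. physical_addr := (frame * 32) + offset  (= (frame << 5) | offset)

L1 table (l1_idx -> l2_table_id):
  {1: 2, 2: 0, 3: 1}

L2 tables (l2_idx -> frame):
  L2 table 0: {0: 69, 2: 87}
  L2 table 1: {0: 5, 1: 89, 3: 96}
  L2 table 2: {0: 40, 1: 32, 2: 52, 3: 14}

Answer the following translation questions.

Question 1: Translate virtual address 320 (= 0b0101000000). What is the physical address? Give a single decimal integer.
vaddr = 320 = 0b0101000000
Split: l1_idx=2, l2_idx=2, offset=0
L1[2] = 0
L2[0][2] = 87
paddr = 87 * 32 + 0 = 2784

Answer: 2784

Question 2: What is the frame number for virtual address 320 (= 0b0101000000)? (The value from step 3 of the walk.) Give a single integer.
vaddr = 320: l1_idx=2, l2_idx=2
L1[2] = 0; L2[0][2] = 87

Answer: 87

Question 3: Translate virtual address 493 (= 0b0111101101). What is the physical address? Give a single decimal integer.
vaddr = 493 = 0b0111101101
Split: l1_idx=3, l2_idx=3, offset=13
L1[3] = 1
L2[1][3] = 96
paddr = 96 * 32 + 13 = 3085

Answer: 3085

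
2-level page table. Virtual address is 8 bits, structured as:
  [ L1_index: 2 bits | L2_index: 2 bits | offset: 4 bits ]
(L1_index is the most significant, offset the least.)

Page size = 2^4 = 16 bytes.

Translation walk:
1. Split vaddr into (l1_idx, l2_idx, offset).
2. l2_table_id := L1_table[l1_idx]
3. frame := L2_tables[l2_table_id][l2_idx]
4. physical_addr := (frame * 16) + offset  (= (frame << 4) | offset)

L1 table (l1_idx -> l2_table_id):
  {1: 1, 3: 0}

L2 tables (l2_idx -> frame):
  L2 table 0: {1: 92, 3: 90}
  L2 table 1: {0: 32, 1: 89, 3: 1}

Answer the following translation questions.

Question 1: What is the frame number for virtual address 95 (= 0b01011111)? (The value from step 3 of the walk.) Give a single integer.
vaddr = 95: l1_idx=1, l2_idx=1
L1[1] = 1; L2[1][1] = 89

Answer: 89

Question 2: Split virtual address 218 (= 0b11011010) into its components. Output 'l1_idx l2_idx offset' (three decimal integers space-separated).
vaddr = 218 = 0b11011010
  top 2 bits -> l1_idx = 3
  next 2 bits -> l2_idx = 1
  bottom 4 bits -> offset = 10

Answer: 3 1 10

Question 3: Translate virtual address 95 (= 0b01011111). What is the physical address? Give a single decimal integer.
Answer: 1439

Derivation:
vaddr = 95 = 0b01011111
Split: l1_idx=1, l2_idx=1, offset=15
L1[1] = 1
L2[1][1] = 89
paddr = 89 * 16 + 15 = 1439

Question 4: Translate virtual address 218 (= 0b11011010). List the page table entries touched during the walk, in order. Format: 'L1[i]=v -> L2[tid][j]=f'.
Answer: L1[3]=0 -> L2[0][1]=92

Derivation:
vaddr = 218 = 0b11011010
Split: l1_idx=3, l2_idx=1, offset=10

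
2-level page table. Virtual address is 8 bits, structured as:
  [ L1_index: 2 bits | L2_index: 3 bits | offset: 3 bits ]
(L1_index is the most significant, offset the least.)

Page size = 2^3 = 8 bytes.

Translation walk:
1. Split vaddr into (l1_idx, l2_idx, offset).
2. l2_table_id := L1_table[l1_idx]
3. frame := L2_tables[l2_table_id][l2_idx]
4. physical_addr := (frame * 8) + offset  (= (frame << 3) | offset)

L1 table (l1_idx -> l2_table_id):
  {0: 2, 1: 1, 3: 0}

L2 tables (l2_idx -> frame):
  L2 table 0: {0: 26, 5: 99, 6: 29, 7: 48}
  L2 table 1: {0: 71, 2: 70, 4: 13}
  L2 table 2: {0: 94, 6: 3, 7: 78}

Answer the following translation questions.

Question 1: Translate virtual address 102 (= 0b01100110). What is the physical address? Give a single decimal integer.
vaddr = 102 = 0b01100110
Split: l1_idx=1, l2_idx=4, offset=6
L1[1] = 1
L2[1][4] = 13
paddr = 13 * 8 + 6 = 110

Answer: 110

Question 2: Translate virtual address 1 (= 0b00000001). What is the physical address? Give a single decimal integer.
Answer: 753

Derivation:
vaddr = 1 = 0b00000001
Split: l1_idx=0, l2_idx=0, offset=1
L1[0] = 2
L2[2][0] = 94
paddr = 94 * 8 + 1 = 753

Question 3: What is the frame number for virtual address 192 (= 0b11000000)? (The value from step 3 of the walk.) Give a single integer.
vaddr = 192: l1_idx=3, l2_idx=0
L1[3] = 0; L2[0][0] = 26

Answer: 26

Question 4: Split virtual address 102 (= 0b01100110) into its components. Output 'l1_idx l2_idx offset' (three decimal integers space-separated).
vaddr = 102 = 0b01100110
  top 2 bits -> l1_idx = 1
  next 3 bits -> l2_idx = 4
  bottom 3 bits -> offset = 6

Answer: 1 4 6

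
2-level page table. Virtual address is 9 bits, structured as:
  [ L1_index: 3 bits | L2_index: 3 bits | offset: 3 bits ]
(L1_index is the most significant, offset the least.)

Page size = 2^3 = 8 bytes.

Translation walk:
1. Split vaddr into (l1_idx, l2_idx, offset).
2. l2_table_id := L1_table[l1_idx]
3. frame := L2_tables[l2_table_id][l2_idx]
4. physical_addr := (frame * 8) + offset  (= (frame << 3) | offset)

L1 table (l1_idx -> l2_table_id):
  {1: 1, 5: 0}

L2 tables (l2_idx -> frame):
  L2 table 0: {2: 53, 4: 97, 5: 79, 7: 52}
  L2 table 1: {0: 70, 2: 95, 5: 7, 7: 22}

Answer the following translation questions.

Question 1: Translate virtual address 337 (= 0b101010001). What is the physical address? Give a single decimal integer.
vaddr = 337 = 0b101010001
Split: l1_idx=5, l2_idx=2, offset=1
L1[5] = 0
L2[0][2] = 53
paddr = 53 * 8 + 1 = 425

Answer: 425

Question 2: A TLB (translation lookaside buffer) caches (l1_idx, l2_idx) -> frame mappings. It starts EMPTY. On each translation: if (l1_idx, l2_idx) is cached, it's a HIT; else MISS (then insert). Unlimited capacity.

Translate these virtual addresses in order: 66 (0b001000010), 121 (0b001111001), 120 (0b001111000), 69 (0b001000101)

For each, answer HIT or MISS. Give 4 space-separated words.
Answer: MISS MISS HIT HIT

Derivation:
vaddr=66: (1,0) not in TLB -> MISS, insert
vaddr=121: (1,7) not in TLB -> MISS, insert
vaddr=120: (1,7) in TLB -> HIT
vaddr=69: (1,0) in TLB -> HIT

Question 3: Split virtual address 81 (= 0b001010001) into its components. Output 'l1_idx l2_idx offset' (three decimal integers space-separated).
Answer: 1 2 1

Derivation:
vaddr = 81 = 0b001010001
  top 3 bits -> l1_idx = 1
  next 3 bits -> l2_idx = 2
  bottom 3 bits -> offset = 1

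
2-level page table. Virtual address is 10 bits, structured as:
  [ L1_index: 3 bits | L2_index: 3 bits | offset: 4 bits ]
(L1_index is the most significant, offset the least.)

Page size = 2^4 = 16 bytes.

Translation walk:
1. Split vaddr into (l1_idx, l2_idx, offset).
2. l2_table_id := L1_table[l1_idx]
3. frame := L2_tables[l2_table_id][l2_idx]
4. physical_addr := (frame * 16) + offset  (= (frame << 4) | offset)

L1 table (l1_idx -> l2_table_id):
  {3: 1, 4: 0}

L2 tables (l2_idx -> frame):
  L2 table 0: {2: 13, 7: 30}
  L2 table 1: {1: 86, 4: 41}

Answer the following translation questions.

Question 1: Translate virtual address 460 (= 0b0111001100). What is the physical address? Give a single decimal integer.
vaddr = 460 = 0b0111001100
Split: l1_idx=3, l2_idx=4, offset=12
L1[3] = 1
L2[1][4] = 41
paddr = 41 * 16 + 12 = 668

Answer: 668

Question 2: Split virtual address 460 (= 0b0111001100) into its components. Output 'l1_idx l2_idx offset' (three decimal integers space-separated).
Answer: 3 4 12

Derivation:
vaddr = 460 = 0b0111001100
  top 3 bits -> l1_idx = 3
  next 3 bits -> l2_idx = 4
  bottom 4 bits -> offset = 12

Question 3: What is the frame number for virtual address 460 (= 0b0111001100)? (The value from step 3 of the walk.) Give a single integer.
Answer: 41

Derivation:
vaddr = 460: l1_idx=3, l2_idx=4
L1[3] = 1; L2[1][4] = 41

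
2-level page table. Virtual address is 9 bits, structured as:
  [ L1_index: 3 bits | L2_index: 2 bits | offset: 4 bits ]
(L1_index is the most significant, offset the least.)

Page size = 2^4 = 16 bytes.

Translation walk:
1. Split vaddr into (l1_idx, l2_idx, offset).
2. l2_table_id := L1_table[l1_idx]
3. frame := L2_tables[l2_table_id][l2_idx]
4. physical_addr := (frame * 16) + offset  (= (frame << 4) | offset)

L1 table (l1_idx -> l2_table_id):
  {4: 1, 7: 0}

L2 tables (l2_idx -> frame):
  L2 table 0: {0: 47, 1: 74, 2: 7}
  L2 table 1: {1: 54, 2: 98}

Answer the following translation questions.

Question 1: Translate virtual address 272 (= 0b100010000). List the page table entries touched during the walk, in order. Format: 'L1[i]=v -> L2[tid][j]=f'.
vaddr = 272 = 0b100010000
Split: l1_idx=4, l2_idx=1, offset=0

Answer: L1[4]=1 -> L2[1][1]=54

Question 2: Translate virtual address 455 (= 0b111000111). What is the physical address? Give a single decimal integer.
Answer: 759

Derivation:
vaddr = 455 = 0b111000111
Split: l1_idx=7, l2_idx=0, offset=7
L1[7] = 0
L2[0][0] = 47
paddr = 47 * 16 + 7 = 759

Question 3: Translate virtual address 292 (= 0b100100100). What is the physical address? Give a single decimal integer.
vaddr = 292 = 0b100100100
Split: l1_idx=4, l2_idx=2, offset=4
L1[4] = 1
L2[1][2] = 98
paddr = 98 * 16 + 4 = 1572

Answer: 1572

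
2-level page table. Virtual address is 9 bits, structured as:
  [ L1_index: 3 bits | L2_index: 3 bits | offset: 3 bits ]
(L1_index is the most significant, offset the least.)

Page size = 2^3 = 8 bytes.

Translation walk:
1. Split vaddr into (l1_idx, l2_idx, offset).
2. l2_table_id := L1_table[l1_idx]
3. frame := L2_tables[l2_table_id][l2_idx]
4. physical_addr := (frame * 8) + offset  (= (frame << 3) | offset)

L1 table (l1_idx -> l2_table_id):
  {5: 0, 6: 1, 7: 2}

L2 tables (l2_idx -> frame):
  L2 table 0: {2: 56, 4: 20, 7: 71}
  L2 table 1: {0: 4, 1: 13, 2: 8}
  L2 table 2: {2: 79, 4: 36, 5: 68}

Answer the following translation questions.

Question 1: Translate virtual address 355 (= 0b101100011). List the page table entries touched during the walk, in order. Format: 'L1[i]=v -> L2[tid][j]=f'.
vaddr = 355 = 0b101100011
Split: l1_idx=5, l2_idx=4, offset=3

Answer: L1[5]=0 -> L2[0][4]=20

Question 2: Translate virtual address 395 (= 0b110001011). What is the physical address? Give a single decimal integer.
Answer: 107

Derivation:
vaddr = 395 = 0b110001011
Split: l1_idx=6, l2_idx=1, offset=3
L1[6] = 1
L2[1][1] = 13
paddr = 13 * 8 + 3 = 107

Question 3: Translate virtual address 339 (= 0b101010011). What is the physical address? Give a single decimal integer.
vaddr = 339 = 0b101010011
Split: l1_idx=5, l2_idx=2, offset=3
L1[5] = 0
L2[0][2] = 56
paddr = 56 * 8 + 3 = 451

Answer: 451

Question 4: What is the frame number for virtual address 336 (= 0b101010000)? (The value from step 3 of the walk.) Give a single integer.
vaddr = 336: l1_idx=5, l2_idx=2
L1[5] = 0; L2[0][2] = 56

Answer: 56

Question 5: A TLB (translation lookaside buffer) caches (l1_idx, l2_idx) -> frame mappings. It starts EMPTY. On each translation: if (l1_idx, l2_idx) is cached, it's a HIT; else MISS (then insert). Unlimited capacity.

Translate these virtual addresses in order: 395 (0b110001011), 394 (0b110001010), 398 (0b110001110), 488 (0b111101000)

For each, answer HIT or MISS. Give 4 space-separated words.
vaddr=395: (6,1) not in TLB -> MISS, insert
vaddr=394: (6,1) in TLB -> HIT
vaddr=398: (6,1) in TLB -> HIT
vaddr=488: (7,5) not in TLB -> MISS, insert

Answer: MISS HIT HIT MISS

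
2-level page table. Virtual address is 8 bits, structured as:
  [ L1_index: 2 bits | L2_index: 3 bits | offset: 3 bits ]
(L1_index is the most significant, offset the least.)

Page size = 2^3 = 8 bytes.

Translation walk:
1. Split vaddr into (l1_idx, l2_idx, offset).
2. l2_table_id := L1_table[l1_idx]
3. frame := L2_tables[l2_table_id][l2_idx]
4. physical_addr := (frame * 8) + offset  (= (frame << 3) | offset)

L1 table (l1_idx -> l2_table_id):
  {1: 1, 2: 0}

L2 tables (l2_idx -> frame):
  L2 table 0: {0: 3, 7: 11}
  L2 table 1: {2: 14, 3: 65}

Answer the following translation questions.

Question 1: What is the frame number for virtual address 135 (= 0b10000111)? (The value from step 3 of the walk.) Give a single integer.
vaddr = 135: l1_idx=2, l2_idx=0
L1[2] = 0; L2[0][0] = 3

Answer: 3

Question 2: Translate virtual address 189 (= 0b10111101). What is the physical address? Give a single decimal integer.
Answer: 93

Derivation:
vaddr = 189 = 0b10111101
Split: l1_idx=2, l2_idx=7, offset=5
L1[2] = 0
L2[0][7] = 11
paddr = 11 * 8 + 5 = 93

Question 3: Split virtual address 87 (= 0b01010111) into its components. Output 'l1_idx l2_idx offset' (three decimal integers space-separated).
vaddr = 87 = 0b01010111
  top 2 bits -> l1_idx = 1
  next 3 bits -> l2_idx = 2
  bottom 3 bits -> offset = 7

Answer: 1 2 7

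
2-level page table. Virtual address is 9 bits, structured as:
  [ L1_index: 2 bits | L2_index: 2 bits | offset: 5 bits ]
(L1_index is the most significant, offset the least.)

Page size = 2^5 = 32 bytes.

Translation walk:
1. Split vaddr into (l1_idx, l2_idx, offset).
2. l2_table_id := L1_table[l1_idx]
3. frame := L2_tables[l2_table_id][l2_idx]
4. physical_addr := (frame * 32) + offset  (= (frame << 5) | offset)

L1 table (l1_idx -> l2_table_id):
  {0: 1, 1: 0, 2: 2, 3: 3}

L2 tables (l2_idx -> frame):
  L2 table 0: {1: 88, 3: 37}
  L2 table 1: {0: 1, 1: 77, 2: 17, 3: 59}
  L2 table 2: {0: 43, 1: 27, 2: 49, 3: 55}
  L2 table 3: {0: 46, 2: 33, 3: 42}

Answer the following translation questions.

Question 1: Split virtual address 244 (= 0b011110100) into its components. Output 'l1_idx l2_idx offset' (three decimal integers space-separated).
Answer: 1 3 20

Derivation:
vaddr = 244 = 0b011110100
  top 2 bits -> l1_idx = 1
  next 2 bits -> l2_idx = 3
  bottom 5 bits -> offset = 20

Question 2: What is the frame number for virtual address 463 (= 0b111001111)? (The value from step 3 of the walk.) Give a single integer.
vaddr = 463: l1_idx=3, l2_idx=2
L1[3] = 3; L2[3][2] = 33

Answer: 33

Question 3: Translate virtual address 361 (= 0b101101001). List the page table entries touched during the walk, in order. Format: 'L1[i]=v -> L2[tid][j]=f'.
Answer: L1[2]=2 -> L2[2][3]=55

Derivation:
vaddr = 361 = 0b101101001
Split: l1_idx=2, l2_idx=3, offset=9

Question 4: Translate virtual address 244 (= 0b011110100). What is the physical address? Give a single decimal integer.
Answer: 1204

Derivation:
vaddr = 244 = 0b011110100
Split: l1_idx=1, l2_idx=3, offset=20
L1[1] = 0
L2[0][3] = 37
paddr = 37 * 32 + 20 = 1204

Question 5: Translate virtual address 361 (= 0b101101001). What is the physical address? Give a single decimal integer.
Answer: 1769

Derivation:
vaddr = 361 = 0b101101001
Split: l1_idx=2, l2_idx=3, offset=9
L1[2] = 2
L2[2][3] = 55
paddr = 55 * 32 + 9 = 1769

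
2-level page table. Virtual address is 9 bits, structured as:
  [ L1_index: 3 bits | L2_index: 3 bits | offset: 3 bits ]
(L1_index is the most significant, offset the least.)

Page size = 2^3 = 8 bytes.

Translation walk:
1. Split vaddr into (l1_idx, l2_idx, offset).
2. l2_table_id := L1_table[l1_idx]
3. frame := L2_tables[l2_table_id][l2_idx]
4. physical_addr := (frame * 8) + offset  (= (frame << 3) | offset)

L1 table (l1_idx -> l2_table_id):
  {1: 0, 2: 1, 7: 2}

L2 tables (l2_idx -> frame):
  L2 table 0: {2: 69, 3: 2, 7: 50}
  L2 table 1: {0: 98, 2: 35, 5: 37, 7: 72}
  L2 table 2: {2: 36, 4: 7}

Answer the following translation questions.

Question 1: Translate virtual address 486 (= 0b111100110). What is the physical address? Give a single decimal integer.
vaddr = 486 = 0b111100110
Split: l1_idx=7, l2_idx=4, offset=6
L1[7] = 2
L2[2][4] = 7
paddr = 7 * 8 + 6 = 62

Answer: 62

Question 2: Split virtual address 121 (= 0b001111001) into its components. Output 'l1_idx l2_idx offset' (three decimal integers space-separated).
vaddr = 121 = 0b001111001
  top 3 bits -> l1_idx = 1
  next 3 bits -> l2_idx = 7
  bottom 3 bits -> offset = 1

Answer: 1 7 1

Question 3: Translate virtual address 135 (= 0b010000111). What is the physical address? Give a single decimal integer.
vaddr = 135 = 0b010000111
Split: l1_idx=2, l2_idx=0, offset=7
L1[2] = 1
L2[1][0] = 98
paddr = 98 * 8 + 7 = 791

Answer: 791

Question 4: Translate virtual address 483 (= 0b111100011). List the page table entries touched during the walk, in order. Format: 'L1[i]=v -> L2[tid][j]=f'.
vaddr = 483 = 0b111100011
Split: l1_idx=7, l2_idx=4, offset=3

Answer: L1[7]=2 -> L2[2][4]=7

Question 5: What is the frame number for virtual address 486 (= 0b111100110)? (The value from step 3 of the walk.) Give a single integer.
vaddr = 486: l1_idx=7, l2_idx=4
L1[7] = 2; L2[2][4] = 7

Answer: 7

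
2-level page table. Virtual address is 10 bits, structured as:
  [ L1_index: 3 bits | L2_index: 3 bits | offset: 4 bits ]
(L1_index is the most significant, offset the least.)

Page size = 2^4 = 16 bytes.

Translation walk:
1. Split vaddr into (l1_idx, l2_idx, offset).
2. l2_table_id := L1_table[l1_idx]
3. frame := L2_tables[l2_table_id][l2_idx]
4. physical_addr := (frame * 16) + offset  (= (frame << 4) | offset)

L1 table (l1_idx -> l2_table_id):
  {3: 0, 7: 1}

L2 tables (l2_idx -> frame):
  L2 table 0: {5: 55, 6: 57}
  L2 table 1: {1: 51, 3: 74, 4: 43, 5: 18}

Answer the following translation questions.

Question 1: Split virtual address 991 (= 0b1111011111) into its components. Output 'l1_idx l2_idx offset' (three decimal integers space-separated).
Answer: 7 5 15

Derivation:
vaddr = 991 = 0b1111011111
  top 3 bits -> l1_idx = 7
  next 3 bits -> l2_idx = 5
  bottom 4 bits -> offset = 15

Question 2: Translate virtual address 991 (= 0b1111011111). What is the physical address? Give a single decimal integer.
Answer: 303

Derivation:
vaddr = 991 = 0b1111011111
Split: l1_idx=7, l2_idx=5, offset=15
L1[7] = 1
L2[1][5] = 18
paddr = 18 * 16 + 15 = 303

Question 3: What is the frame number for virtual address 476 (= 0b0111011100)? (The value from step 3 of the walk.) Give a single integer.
Answer: 55

Derivation:
vaddr = 476: l1_idx=3, l2_idx=5
L1[3] = 0; L2[0][5] = 55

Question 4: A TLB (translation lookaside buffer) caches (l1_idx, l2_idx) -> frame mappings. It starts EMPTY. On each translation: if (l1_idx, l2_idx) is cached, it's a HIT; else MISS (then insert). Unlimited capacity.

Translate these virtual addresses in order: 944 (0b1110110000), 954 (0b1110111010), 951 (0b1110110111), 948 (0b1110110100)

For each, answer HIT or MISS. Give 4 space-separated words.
vaddr=944: (7,3) not in TLB -> MISS, insert
vaddr=954: (7,3) in TLB -> HIT
vaddr=951: (7,3) in TLB -> HIT
vaddr=948: (7,3) in TLB -> HIT

Answer: MISS HIT HIT HIT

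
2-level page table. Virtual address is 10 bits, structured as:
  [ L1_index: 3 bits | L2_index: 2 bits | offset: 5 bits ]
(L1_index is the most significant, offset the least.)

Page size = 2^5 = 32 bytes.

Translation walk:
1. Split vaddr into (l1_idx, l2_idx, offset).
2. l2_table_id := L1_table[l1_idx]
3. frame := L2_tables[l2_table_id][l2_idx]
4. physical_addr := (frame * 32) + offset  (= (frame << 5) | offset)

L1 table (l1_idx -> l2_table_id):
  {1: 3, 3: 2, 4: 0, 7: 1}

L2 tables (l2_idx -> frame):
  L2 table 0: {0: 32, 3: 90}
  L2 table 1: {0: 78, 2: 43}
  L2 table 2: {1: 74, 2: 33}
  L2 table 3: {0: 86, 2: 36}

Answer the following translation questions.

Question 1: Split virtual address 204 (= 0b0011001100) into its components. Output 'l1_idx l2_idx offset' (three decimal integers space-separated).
Answer: 1 2 12

Derivation:
vaddr = 204 = 0b0011001100
  top 3 bits -> l1_idx = 1
  next 2 bits -> l2_idx = 2
  bottom 5 bits -> offset = 12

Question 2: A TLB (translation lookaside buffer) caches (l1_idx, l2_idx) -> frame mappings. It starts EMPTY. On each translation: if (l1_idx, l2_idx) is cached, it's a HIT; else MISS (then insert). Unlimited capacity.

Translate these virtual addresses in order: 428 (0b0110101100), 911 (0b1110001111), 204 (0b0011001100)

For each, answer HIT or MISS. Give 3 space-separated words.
vaddr=428: (3,1) not in TLB -> MISS, insert
vaddr=911: (7,0) not in TLB -> MISS, insert
vaddr=204: (1,2) not in TLB -> MISS, insert

Answer: MISS MISS MISS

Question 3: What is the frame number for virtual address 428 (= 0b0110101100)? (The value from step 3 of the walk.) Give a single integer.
vaddr = 428: l1_idx=3, l2_idx=1
L1[3] = 2; L2[2][1] = 74

Answer: 74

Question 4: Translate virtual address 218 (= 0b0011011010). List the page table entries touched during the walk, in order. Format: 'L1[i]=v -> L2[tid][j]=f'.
vaddr = 218 = 0b0011011010
Split: l1_idx=1, l2_idx=2, offset=26

Answer: L1[1]=3 -> L2[3][2]=36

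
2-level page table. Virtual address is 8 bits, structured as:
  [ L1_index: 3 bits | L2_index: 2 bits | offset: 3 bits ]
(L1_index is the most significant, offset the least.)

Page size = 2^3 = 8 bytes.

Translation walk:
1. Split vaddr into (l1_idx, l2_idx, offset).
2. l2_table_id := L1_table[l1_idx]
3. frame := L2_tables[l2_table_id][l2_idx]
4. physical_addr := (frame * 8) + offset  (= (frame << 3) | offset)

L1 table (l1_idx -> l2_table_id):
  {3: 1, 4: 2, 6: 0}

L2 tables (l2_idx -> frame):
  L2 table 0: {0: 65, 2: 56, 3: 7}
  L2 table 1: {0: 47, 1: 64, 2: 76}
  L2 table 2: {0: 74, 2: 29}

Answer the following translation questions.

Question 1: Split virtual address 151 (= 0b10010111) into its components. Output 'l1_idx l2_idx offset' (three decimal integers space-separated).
Answer: 4 2 7

Derivation:
vaddr = 151 = 0b10010111
  top 3 bits -> l1_idx = 4
  next 2 bits -> l2_idx = 2
  bottom 3 bits -> offset = 7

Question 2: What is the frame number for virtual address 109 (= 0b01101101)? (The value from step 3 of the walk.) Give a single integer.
Answer: 64

Derivation:
vaddr = 109: l1_idx=3, l2_idx=1
L1[3] = 1; L2[1][1] = 64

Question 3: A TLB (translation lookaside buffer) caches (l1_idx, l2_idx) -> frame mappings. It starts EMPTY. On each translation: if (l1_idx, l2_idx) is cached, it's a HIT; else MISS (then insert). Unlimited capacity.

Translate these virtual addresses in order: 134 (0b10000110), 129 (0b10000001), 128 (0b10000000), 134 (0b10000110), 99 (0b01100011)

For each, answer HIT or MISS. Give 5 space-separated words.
Answer: MISS HIT HIT HIT MISS

Derivation:
vaddr=134: (4,0) not in TLB -> MISS, insert
vaddr=129: (4,0) in TLB -> HIT
vaddr=128: (4,0) in TLB -> HIT
vaddr=134: (4,0) in TLB -> HIT
vaddr=99: (3,0) not in TLB -> MISS, insert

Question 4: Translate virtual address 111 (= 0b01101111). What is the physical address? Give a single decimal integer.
Answer: 519

Derivation:
vaddr = 111 = 0b01101111
Split: l1_idx=3, l2_idx=1, offset=7
L1[3] = 1
L2[1][1] = 64
paddr = 64 * 8 + 7 = 519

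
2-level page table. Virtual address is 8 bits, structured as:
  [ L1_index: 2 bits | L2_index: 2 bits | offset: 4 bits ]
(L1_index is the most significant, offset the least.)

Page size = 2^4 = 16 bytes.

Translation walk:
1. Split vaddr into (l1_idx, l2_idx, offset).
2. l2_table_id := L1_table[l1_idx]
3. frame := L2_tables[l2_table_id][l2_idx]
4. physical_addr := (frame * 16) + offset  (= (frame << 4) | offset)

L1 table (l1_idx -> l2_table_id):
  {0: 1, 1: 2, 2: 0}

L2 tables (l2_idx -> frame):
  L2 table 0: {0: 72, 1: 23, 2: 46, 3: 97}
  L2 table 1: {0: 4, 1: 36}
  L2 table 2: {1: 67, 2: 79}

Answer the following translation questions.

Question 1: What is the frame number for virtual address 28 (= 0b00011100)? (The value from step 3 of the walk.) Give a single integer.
vaddr = 28: l1_idx=0, l2_idx=1
L1[0] = 1; L2[1][1] = 36

Answer: 36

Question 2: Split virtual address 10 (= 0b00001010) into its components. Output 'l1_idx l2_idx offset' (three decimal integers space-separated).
vaddr = 10 = 0b00001010
  top 2 bits -> l1_idx = 0
  next 2 bits -> l2_idx = 0
  bottom 4 bits -> offset = 10

Answer: 0 0 10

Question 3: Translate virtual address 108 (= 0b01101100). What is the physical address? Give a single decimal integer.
vaddr = 108 = 0b01101100
Split: l1_idx=1, l2_idx=2, offset=12
L1[1] = 2
L2[2][2] = 79
paddr = 79 * 16 + 12 = 1276

Answer: 1276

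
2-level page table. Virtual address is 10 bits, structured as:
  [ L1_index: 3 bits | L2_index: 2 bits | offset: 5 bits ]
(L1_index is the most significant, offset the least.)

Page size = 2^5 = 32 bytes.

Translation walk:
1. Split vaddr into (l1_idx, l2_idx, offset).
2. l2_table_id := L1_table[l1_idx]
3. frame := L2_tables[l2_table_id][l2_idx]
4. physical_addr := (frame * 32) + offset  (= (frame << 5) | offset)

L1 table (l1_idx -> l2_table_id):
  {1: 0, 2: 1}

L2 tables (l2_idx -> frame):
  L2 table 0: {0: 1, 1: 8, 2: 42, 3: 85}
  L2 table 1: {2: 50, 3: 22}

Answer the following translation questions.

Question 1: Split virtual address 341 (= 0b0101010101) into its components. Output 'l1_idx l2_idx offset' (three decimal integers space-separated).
Answer: 2 2 21

Derivation:
vaddr = 341 = 0b0101010101
  top 3 bits -> l1_idx = 2
  next 2 bits -> l2_idx = 2
  bottom 5 bits -> offset = 21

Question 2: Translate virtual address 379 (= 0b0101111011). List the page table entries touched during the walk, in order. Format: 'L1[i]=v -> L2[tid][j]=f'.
Answer: L1[2]=1 -> L2[1][3]=22

Derivation:
vaddr = 379 = 0b0101111011
Split: l1_idx=2, l2_idx=3, offset=27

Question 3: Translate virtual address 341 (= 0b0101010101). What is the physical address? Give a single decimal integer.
vaddr = 341 = 0b0101010101
Split: l1_idx=2, l2_idx=2, offset=21
L1[2] = 1
L2[1][2] = 50
paddr = 50 * 32 + 21 = 1621

Answer: 1621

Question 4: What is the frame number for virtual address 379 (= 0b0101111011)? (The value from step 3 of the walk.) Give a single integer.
Answer: 22

Derivation:
vaddr = 379: l1_idx=2, l2_idx=3
L1[2] = 1; L2[1][3] = 22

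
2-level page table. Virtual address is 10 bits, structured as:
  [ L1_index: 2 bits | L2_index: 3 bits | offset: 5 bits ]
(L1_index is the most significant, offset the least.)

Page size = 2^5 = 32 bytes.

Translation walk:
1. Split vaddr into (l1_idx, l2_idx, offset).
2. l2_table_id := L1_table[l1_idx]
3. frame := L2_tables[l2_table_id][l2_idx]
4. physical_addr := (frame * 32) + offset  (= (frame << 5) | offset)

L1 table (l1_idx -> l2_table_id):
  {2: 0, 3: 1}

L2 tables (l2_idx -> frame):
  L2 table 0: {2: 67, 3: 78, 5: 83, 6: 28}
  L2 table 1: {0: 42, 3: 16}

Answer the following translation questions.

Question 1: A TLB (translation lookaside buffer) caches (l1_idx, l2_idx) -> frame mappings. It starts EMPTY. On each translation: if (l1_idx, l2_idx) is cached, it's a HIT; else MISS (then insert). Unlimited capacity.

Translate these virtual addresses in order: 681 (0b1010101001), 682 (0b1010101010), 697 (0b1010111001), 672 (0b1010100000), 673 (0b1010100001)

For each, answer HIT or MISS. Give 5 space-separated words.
Answer: MISS HIT HIT HIT HIT

Derivation:
vaddr=681: (2,5) not in TLB -> MISS, insert
vaddr=682: (2,5) in TLB -> HIT
vaddr=697: (2,5) in TLB -> HIT
vaddr=672: (2,5) in TLB -> HIT
vaddr=673: (2,5) in TLB -> HIT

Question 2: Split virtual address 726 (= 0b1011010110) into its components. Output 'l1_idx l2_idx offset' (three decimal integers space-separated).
Answer: 2 6 22

Derivation:
vaddr = 726 = 0b1011010110
  top 2 bits -> l1_idx = 2
  next 3 bits -> l2_idx = 6
  bottom 5 bits -> offset = 22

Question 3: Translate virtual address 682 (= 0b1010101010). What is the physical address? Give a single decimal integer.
vaddr = 682 = 0b1010101010
Split: l1_idx=2, l2_idx=5, offset=10
L1[2] = 0
L2[0][5] = 83
paddr = 83 * 32 + 10 = 2666

Answer: 2666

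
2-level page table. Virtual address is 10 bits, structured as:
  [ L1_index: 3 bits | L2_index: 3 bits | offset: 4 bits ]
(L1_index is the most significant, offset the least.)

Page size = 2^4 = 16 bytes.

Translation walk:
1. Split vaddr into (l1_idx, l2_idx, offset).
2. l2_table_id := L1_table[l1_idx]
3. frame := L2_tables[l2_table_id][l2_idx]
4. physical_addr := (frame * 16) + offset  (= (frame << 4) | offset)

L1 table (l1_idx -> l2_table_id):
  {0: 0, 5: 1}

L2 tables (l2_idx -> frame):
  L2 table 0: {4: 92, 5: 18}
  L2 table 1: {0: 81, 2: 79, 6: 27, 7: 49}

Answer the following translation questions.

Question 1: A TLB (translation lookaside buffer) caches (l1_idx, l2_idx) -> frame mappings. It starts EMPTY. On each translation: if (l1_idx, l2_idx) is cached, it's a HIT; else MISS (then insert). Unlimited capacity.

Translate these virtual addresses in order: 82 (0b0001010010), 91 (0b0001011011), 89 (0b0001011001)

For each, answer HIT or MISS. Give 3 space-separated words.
vaddr=82: (0,5) not in TLB -> MISS, insert
vaddr=91: (0,5) in TLB -> HIT
vaddr=89: (0,5) in TLB -> HIT

Answer: MISS HIT HIT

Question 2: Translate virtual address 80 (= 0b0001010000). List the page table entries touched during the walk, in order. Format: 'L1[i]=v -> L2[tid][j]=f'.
Answer: L1[0]=0 -> L2[0][5]=18

Derivation:
vaddr = 80 = 0b0001010000
Split: l1_idx=0, l2_idx=5, offset=0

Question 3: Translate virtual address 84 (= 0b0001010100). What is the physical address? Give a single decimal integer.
vaddr = 84 = 0b0001010100
Split: l1_idx=0, l2_idx=5, offset=4
L1[0] = 0
L2[0][5] = 18
paddr = 18 * 16 + 4 = 292

Answer: 292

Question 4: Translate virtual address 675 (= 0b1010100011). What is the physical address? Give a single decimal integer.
Answer: 1267

Derivation:
vaddr = 675 = 0b1010100011
Split: l1_idx=5, l2_idx=2, offset=3
L1[5] = 1
L2[1][2] = 79
paddr = 79 * 16 + 3 = 1267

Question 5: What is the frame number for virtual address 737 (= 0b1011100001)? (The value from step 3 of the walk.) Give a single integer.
Answer: 27

Derivation:
vaddr = 737: l1_idx=5, l2_idx=6
L1[5] = 1; L2[1][6] = 27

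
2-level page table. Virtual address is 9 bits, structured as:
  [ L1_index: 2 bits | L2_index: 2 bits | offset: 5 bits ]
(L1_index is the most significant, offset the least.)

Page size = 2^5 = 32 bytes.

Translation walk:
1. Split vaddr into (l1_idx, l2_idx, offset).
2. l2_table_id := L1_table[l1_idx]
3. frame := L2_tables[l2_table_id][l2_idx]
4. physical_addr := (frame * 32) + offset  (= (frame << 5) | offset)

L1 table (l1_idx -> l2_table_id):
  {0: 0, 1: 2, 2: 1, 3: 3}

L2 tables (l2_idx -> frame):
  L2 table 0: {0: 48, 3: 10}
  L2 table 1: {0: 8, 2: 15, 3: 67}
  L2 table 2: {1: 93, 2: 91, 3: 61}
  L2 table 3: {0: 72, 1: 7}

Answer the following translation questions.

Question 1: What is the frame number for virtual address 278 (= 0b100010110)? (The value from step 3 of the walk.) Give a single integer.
Answer: 8

Derivation:
vaddr = 278: l1_idx=2, l2_idx=0
L1[2] = 1; L2[1][0] = 8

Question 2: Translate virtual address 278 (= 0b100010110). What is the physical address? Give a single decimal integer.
Answer: 278

Derivation:
vaddr = 278 = 0b100010110
Split: l1_idx=2, l2_idx=0, offset=22
L1[2] = 1
L2[1][0] = 8
paddr = 8 * 32 + 22 = 278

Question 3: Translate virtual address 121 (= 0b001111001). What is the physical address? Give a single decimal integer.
Answer: 345

Derivation:
vaddr = 121 = 0b001111001
Split: l1_idx=0, l2_idx=3, offset=25
L1[0] = 0
L2[0][3] = 10
paddr = 10 * 32 + 25 = 345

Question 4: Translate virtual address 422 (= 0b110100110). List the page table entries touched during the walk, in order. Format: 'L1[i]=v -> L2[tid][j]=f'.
Answer: L1[3]=3 -> L2[3][1]=7

Derivation:
vaddr = 422 = 0b110100110
Split: l1_idx=3, l2_idx=1, offset=6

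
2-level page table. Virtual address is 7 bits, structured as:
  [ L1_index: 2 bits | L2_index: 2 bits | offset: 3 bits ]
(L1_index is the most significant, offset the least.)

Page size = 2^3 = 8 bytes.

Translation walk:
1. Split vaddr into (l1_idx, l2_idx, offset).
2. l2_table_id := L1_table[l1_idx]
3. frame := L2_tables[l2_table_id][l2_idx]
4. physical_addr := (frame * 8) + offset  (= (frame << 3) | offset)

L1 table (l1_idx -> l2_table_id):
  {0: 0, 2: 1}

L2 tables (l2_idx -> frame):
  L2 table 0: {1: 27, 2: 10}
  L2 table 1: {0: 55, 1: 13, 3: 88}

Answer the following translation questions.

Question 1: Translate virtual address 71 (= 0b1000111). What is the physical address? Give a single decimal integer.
vaddr = 71 = 0b1000111
Split: l1_idx=2, l2_idx=0, offset=7
L1[2] = 1
L2[1][0] = 55
paddr = 55 * 8 + 7 = 447

Answer: 447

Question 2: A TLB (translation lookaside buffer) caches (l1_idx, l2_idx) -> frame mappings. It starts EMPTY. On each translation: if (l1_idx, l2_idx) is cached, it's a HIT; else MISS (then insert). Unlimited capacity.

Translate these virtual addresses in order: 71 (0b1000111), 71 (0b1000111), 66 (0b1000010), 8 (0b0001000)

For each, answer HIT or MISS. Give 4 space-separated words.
vaddr=71: (2,0) not in TLB -> MISS, insert
vaddr=71: (2,0) in TLB -> HIT
vaddr=66: (2,0) in TLB -> HIT
vaddr=8: (0,1) not in TLB -> MISS, insert

Answer: MISS HIT HIT MISS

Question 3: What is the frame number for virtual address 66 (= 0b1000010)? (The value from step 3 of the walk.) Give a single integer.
Answer: 55

Derivation:
vaddr = 66: l1_idx=2, l2_idx=0
L1[2] = 1; L2[1][0] = 55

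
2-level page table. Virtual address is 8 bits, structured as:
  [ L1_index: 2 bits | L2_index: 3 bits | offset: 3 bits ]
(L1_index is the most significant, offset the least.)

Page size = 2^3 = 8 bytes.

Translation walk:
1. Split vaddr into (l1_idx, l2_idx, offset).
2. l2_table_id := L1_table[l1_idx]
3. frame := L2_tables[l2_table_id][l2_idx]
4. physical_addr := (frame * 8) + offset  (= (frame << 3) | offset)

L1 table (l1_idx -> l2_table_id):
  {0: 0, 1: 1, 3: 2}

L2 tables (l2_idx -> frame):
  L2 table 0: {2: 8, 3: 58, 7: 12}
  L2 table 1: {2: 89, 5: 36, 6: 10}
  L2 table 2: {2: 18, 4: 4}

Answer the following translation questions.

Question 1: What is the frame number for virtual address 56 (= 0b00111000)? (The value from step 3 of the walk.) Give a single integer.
vaddr = 56: l1_idx=0, l2_idx=7
L1[0] = 0; L2[0][7] = 12

Answer: 12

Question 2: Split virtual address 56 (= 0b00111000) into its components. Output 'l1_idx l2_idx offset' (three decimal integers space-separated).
Answer: 0 7 0

Derivation:
vaddr = 56 = 0b00111000
  top 2 bits -> l1_idx = 0
  next 3 bits -> l2_idx = 7
  bottom 3 bits -> offset = 0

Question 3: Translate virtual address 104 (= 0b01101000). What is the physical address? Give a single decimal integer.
vaddr = 104 = 0b01101000
Split: l1_idx=1, l2_idx=5, offset=0
L1[1] = 1
L2[1][5] = 36
paddr = 36 * 8 + 0 = 288

Answer: 288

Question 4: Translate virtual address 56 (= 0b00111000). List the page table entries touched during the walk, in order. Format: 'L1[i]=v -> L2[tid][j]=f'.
Answer: L1[0]=0 -> L2[0][7]=12

Derivation:
vaddr = 56 = 0b00111000
Split: l1_idx=0, l2_idx=7, offset=0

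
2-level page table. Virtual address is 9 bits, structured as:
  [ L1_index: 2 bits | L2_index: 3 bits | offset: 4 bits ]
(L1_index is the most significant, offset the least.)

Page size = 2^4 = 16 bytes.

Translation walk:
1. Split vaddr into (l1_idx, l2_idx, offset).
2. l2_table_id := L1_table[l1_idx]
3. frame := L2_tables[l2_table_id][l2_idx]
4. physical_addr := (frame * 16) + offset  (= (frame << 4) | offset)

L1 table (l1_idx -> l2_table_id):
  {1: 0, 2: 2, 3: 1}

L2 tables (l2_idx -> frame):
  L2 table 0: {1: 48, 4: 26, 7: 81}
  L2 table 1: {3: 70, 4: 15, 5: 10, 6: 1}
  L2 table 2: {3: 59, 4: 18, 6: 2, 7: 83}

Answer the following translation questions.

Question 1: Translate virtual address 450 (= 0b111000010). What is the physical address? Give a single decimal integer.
vaddr = 450 = 0b111000010
Split: l1_idx=3, l2_idx=4, offset=2
L1[3] = 1
L2[1][4] = 15
paddr = 15 * 16 + 2 = 242

Answer: 242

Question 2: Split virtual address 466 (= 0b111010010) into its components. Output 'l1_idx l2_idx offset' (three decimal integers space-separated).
vaddr = 466 = 0b111010010
  top 2 bits -> l1_idx = 3
  next 3 bits -> l2_idx = 5
  bottom 4 bits -> offset = 2

Answer: 3 5 2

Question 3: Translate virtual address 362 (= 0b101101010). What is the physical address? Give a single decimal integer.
vaddr = 362 = 0b101101010
Split: l1_idx=2, l2_idx=6, offset=10
L1[2] = 2
L2[2][6] = 2
paddr = 2 * 16 + 10 = 42

Answer: 42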